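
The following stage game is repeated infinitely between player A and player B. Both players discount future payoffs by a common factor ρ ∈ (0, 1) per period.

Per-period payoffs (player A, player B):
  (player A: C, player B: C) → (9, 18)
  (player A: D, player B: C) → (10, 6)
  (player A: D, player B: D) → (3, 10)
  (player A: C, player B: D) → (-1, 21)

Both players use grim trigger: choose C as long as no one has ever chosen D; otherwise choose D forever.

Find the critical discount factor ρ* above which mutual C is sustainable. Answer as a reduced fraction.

3/11

For player A: deviation gain 10−9 = 1, per-period punishment loss 9−3 = 6. IC gives ρ ≥ 1/7.
For player B: gain 3, loss 8 per period, so ρ ≥ 3/11.
The tighter constraint is player B's, so cooperation needs ρ ≥ 3/11.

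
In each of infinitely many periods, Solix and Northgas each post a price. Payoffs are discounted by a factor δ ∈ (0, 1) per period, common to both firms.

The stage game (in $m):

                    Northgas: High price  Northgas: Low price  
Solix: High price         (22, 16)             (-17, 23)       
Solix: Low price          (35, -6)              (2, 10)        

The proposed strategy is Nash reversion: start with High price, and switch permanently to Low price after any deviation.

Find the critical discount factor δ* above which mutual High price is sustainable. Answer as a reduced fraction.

7/13

Solix's threshold: (35−22)/(35−2) = 13/33.
Northgas's threshold: (23−16)/(23−10) = 7/13.
13/33 < 7/13, so Northgas binds and δ* = 7/13.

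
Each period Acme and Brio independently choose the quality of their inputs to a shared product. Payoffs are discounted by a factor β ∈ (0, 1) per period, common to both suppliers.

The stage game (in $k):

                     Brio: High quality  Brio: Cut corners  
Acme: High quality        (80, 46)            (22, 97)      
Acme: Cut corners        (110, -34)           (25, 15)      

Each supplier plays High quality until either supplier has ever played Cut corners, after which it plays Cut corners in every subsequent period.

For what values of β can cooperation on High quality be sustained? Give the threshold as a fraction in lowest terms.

51/82

Acme's threshold: (110−80)/(110−25) = 6/17.
Brio's threshold: (97−46)/(97−15) = 51/82.
6/17 < 51/82, so Brio binds and β* = 51/82.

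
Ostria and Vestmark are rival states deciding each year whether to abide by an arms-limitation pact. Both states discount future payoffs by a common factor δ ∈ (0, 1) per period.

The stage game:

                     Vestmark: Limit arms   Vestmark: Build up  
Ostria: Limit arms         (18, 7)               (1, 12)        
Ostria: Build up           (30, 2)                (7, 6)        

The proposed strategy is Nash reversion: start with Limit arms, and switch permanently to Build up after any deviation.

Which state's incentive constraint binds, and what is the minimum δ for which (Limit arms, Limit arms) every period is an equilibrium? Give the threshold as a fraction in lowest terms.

Ostria: cooperation gives 18 each period; deviation gives 30 once then 7 forever.
  18/(1−δ) ≥ 30 + 7δ/(1−δ) ⇒ δ ≥ 12/23.
Vestmark: cooperation gives 7 each period; deviation gives 12 once then 6 forever.
  δ ≥ 5/6.
Both must hold, so the binding constraint is Vestmark's: δ ≥ 5/6.

Vestmark; δ ≥ 5/6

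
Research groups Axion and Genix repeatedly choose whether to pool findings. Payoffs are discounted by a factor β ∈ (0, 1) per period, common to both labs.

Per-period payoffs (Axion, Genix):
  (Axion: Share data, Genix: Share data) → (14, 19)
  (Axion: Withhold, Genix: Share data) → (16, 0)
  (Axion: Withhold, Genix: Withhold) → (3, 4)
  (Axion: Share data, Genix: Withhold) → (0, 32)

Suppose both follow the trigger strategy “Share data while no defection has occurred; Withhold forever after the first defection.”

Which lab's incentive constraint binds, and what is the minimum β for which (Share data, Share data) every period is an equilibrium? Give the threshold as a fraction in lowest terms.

Genix; β ≥ 13/28

Axion: cooperation gives 14 each period; deviation gives 16 once then 3 forever.
  14/(1−β) ≥ 16 + 3β/(1−β) ⇒ β ≥ 2/13.
Genix: cooperation gives 19 each period; deviation gives 32 once then 4 forever.
  β ≥ 13/28.
Both must hold, so the binding constraint is Genix's: β ≥ 13/28.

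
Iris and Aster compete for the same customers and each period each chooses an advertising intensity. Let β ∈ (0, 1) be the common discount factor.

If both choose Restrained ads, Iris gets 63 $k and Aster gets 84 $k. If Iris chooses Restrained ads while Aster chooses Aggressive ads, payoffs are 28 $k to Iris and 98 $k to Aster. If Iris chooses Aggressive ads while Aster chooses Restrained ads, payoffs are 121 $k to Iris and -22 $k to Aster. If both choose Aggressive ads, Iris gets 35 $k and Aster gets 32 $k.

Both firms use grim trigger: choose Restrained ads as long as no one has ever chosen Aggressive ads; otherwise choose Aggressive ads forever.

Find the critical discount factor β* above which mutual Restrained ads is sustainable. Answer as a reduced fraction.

29/43

Iris: cooperation gives 63 each period; deviation gives 121 once then 35 forever.
  63/(1−β) ≥ 121 + 35β/(1−β) ⇒ β ≥ 58/86 = 29/43.
Aster: cooperation gives 84 each period; deviation gives 98 once then 32 forever.
  β ≥ 14/66 = 7/33.
Both must hold, so the binding constraint is Iris's: β ≥ 29/43.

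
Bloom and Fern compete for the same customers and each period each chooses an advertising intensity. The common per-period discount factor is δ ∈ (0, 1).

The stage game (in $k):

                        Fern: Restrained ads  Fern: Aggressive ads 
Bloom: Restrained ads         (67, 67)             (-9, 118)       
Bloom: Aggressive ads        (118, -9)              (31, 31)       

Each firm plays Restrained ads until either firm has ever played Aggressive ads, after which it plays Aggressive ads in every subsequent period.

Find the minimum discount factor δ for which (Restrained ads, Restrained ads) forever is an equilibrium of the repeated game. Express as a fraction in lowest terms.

One-period gain from deviating is 118 − 67 = 51. The loss is 67 − 31 = 36 in every subsequent period, with present value 36·δ/(1−δ).
Deviation is unprofitable when 36·δ/(1−δ) ≥ 51, i.e. δ/(1−δ) ≥ 17/12.
Equivalently δ ≥ 51/(51+36) = 17/29.

17/29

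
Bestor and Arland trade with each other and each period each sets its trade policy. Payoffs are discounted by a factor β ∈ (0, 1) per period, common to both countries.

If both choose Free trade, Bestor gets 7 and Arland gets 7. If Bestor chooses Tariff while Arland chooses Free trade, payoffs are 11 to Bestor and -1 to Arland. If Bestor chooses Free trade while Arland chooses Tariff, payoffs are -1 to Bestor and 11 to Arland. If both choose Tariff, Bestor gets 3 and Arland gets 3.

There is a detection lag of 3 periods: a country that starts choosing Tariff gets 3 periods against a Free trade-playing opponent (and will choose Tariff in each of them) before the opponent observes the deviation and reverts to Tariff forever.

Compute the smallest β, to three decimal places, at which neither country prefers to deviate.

A deviator earns 11 for 3 periods, then 3 forever; cooperating earns 7 forever. Multiplying the IC by (1−β):
7 ≥ 11(1−β^3) + 3β^3, so 8·β^3 ≥ 4 and β^3 ≥ 1/2.
β ≥ (1/2)^(1/3) ≈ 0.794.

0.794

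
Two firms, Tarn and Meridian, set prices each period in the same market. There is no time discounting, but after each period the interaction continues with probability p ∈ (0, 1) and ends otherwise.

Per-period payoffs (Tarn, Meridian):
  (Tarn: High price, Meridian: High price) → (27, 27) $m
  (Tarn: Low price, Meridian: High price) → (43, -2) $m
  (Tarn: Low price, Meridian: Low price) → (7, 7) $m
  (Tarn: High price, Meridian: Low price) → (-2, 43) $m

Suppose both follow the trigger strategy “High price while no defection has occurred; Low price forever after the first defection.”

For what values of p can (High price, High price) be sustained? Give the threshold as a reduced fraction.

4/9

Expected cooperation value is 27 + p·27 + p²·27 + … = 27/(1−p); deviation gives 43 + p·7/(1−p).
27 ≥ 43(1−p) + 7p ⇒ 36p ≥ 16 ⇒ p ≥ 16/36 = 4/9.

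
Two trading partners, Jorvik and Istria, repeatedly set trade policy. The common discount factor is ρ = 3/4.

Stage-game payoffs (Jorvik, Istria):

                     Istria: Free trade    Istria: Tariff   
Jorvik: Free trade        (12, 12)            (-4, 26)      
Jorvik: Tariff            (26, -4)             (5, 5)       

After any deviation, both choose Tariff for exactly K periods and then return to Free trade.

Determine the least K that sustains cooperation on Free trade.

Need Σ_{k=1}^{K} ρ^k ≥ (26−12)/(12−5) = 2.0000 at ρ = 3/4.
At K = 3 the sum is 1.7344 < 2.0000; at K = 4 it is 2.0508 ≥ 2.0000.
So the minimum punishment length is K = 4.

4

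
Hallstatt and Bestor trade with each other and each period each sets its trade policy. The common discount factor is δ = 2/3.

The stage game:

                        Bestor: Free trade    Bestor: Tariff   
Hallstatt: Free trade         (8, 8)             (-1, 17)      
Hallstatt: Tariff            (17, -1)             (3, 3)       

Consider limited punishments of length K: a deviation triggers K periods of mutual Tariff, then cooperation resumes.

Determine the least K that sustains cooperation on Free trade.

6

No profitable deviation requires (8−3)(δ+…+δ^K) ≥ 17−8, i.e. δ+…+δ^K ≥ 9/5 ≈ 1.8000.
With δ = 2/3, the partial sums are K=1: 0.6667, K=2: 1.1111, K=3: 1.4074, K=4: 1.6049, K=5: 1.7366, K=6: 1.8244.
K = 6 is the first length at which the sum reaches 1.8000.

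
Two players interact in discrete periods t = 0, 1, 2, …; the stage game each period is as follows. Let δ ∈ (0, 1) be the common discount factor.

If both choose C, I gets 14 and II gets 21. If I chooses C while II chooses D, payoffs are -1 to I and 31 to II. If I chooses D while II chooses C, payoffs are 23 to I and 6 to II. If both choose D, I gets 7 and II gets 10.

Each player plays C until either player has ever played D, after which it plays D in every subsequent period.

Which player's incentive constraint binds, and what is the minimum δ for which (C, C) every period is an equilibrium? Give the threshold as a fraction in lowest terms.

For I: deviation gain 23−14 = 9, per-period punishment loss 14−7 = 7. IC gives δ ≥ 9/16.
For II: gain 10, loss 11 per period, so δ ≥ 10/21.
The tighter constraint is I's, so cooperation needs δ ≥ 9/16.

I; δ ≥ 9/16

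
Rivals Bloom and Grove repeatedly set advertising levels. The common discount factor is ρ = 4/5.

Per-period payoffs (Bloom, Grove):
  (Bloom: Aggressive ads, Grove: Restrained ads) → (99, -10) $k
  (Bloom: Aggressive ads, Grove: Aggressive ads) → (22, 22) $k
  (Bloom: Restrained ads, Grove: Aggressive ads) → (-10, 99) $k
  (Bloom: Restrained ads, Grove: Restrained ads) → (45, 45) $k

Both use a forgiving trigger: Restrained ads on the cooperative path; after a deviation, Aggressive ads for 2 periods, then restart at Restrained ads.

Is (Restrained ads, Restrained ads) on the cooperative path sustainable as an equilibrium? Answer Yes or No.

No

Comparing payoff streams over the 3 periods until play realigns: cooperate → 45(1+ρ+…+ρ^2); deviate → 99 + 22(ρ+…+ρ^2).
Cooperation is sustained iff (45−22)(ρ+…+ρ^2) ≥ 99−45.
ρ+…+ρ^2 = 4/5·(1−(4/5)^2)/(1−4/5) = 1.4400, and (99−45)/(45−22) = 2.3478.
1.4400 < 2.3478, so cooperation is not sustainable.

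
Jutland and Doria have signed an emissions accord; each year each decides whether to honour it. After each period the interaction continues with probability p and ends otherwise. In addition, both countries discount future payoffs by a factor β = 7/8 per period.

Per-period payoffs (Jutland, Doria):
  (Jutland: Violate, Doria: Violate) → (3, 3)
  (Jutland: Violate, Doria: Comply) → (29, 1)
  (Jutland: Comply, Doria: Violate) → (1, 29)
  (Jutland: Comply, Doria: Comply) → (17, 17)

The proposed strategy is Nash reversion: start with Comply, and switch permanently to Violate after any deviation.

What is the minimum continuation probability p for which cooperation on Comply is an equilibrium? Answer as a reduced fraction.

Expected continuation weight on next period's payoff is β·p = 7/8·p, which plays the role of the discount factor.
Cooperation requires 7/8·p ≥ (29−17)/(29−3) = 6/13, hence p ≥ 48/91.

48/91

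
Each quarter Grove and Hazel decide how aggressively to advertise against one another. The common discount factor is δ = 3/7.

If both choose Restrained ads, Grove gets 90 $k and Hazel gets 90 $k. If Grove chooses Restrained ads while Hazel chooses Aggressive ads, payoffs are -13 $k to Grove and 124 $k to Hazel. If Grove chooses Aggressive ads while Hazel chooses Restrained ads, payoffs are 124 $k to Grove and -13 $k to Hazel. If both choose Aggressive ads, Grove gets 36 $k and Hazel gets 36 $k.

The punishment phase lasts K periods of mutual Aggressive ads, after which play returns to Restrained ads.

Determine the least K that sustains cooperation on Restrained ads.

3

IC: δ(1−δ^K)/(1−δ) ≥ (124−90)/(90−36) = 17/27.
With δ = 3/7: need 1 − δ^K ≥ 17/27·(1−3/7)/(3/7), i.e. δ^K ≤ 0.1605.
Since (3/7)^2 = 0.1837 and (3/7)^3 = 0.0787, the smallest such K is 3.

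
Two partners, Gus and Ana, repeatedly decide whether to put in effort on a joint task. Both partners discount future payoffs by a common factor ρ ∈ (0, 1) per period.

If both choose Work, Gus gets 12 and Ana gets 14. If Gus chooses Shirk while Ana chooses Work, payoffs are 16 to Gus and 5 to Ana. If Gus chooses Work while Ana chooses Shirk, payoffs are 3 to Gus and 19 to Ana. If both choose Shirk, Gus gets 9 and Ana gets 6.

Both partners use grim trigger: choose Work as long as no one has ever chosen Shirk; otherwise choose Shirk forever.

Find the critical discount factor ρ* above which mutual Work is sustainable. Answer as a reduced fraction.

4/7

Gus's threshold: (16−12)/(16−9) = 4/7.
Ana's threshold: (19−14)/(19−6) = 5/13.
4/7 > 5/13, so Gus binds and ρ* = 4/7.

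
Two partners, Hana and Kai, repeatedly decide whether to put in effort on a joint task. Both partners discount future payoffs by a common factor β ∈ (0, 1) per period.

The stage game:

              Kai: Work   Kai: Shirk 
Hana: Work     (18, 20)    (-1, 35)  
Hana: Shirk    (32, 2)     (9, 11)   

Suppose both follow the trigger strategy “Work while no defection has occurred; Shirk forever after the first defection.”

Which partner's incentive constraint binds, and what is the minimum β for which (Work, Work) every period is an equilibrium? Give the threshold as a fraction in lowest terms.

Hana's threshold: (32−18)/(32−9) = 14/23.
Kai's threshold: (35−20)/(35−11) = 5/8.
14/23 < 5/8, so Kai binds and β* = 5/8.

Kai; β ≥ 5/8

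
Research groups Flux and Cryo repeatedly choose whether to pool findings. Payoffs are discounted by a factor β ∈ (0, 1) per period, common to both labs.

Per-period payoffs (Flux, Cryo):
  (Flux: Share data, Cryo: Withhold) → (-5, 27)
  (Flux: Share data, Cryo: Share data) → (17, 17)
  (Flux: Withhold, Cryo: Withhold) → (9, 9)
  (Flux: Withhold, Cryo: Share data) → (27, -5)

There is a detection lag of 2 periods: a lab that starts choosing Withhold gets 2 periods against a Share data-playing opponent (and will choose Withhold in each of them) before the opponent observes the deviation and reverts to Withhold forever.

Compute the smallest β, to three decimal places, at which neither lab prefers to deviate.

0.745

Deviating for the 2 undetected periods gains 27−17 = 10 per period over cooperation, then loses 17−9 = 8 per period forever once punishment starts.
Gain: 10(1 + β + … + β^1); loss: 8·β^2/(1−β).
No profitable deviation ⇔ 10(1−β^2) ≤ 8·β^2, i.e. β^2 ≥ 10/(10+8) = 5/9.
Hence β ≥ (5/9)^(1/2) ≈ 0.745.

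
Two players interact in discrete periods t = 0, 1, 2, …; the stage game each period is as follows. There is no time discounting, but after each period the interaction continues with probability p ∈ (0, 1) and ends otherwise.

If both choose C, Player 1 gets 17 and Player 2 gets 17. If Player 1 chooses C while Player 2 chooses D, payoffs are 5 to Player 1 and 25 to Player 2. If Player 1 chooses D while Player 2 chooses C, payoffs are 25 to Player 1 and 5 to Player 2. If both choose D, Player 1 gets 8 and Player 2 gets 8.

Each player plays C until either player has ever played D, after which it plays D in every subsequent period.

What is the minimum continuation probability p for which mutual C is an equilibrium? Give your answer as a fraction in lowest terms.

8/17

With no time discounting, the continuation probability p plays the role of the discount factor.
Grim-trigger IC: 17/(1−p) ≥ 25 + 8p/(1−p) ⇒ p ≥ (25−17)/(25−8) = 8/17.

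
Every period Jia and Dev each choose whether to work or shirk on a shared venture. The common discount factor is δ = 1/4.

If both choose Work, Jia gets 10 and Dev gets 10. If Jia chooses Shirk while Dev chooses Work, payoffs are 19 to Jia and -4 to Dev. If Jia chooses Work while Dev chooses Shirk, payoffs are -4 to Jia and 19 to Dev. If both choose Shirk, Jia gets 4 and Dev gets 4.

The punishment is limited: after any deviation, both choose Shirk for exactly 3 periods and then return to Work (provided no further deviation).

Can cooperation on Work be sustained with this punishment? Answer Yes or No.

IC: δ+…+δ^3 ≥ (19−10)/(10−4) = 3/2.
At δ = 1/4: partial sum = 0.3281 < 1.5000. Cooperation not sustainable.

No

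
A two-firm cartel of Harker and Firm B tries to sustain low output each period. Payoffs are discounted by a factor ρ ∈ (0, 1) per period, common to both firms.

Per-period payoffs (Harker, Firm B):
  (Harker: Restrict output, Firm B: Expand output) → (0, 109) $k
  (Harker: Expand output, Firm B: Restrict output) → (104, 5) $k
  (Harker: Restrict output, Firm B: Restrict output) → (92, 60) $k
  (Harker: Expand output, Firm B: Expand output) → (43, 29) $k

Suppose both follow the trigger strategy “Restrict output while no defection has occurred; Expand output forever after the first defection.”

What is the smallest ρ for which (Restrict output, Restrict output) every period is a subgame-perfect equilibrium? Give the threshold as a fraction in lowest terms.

Harker's threshold: (104−92)/(104−43) = 12/61.
Firm B's threshold: (109−60)/(109−29) = 49/80.
12/61 < 49/80, so Firm B binds and ρ* = 49/80.

49/80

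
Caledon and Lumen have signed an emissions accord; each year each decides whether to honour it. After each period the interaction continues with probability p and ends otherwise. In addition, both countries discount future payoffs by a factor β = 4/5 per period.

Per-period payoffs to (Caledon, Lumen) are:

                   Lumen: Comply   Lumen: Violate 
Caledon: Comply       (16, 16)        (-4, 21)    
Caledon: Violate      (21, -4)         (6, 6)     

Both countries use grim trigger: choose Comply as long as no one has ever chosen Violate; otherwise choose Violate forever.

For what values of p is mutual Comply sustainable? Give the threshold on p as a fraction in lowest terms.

Expected continuation weight on next period's payoff is β·p = 4/5·p, which plays the role of the discount factor.
Cooperation requires 4/5·p ≥ (21−16)/(21−6) = 1/3, hence p ≥ 5/12.

5/12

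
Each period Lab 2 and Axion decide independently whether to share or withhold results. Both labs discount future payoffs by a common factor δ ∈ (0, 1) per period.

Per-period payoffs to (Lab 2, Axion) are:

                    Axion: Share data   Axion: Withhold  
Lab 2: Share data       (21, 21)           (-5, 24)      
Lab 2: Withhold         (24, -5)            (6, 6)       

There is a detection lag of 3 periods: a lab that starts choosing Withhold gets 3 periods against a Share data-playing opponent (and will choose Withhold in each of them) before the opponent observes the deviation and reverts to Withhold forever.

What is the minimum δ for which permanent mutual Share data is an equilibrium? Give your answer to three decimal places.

A deviator earns 24 for 3 periods, then 6 forever; cooperating earns 21 forever. Multiplying the IC by (1−δ):
21 ≥ 24(1−δ^3) + 6δ^3, so 18·δ^3 ≥ 3 and δ^3 ≥ 1/6.
δ ≥ (1/6)^(1/3) ≈ 0.550.

0.550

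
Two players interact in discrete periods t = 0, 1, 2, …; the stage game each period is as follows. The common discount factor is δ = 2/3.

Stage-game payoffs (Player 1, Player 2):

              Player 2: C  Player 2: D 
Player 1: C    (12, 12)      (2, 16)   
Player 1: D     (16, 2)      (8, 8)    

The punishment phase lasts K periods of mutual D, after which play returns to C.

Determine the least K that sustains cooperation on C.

2

No profitable deviation requires (12−8)(δ+…+δ^K) ≥ 16−12, i.e. δ+…+δ^K ≥ 1 ≈ 1.0000.
With δ = 2/3, the partial sums are K=1: 0.6667, K=2: 1.1111.
K = 2 is the first length at which the sum reaches 1.0000.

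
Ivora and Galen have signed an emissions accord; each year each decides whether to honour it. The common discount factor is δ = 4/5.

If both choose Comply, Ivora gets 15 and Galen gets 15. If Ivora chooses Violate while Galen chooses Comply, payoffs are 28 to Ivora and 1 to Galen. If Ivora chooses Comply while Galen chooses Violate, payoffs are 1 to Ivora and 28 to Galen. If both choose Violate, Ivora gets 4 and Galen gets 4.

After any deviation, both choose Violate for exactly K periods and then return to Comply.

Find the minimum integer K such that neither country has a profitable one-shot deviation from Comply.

2

Need Σ_{k=1}^{K} δ^k ≥ (28−15)/(15−4) = 1.1818 at δ = 4/5.
At K = 1 the sum is 0.8000 < 1.1818; at K = 2 it is 1.4400 ≥ 1.1818.
So the minimum punishment length is K = 2.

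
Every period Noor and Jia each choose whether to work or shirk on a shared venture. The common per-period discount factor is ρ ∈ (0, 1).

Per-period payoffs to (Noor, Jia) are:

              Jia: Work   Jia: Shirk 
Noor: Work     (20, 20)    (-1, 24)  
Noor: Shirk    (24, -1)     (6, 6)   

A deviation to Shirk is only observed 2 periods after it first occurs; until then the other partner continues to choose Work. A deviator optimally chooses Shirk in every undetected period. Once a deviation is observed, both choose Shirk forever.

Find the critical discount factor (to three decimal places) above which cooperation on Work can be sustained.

Deviating for the 2 undetected periods gains 24−20 = 4 per period over cooperation, then loses 20−6 = 14 per period forever once punishment starts.
Gain: 4(1 + ρ + … + ρ^1); loss: 14·ρ^2/(1−ρ).
No profitable deviation ⇔ 4(1−ρ^2) ≤ 14·ρ^2, i.e. ρ^2 ≥ 4/(4+14) = 2/9.
Hence ρ ≥ (2/9)^(1/2) ≈ 0.471.

0.471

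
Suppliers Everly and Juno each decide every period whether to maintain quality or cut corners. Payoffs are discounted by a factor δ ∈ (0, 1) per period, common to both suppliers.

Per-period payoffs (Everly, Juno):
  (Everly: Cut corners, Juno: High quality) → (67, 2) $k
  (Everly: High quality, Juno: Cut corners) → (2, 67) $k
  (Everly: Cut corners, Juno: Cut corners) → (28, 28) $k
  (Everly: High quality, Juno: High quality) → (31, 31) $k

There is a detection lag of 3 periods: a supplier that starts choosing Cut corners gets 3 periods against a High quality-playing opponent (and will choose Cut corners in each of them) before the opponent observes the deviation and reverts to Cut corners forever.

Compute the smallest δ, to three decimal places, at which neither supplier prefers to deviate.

A deviator earns 67 for 3 periods, then 28 forever; cooperating earns 31 forever. Multiplying the IC by (1−δ):
31 ≥ 67(1−δ^3) + 28δ^3, so 39·δ^3 ≥ 36 and δ^3 ≥ 12/13.
δ ≥ (12/13)^(1/3) ≈ 0.974.

0.974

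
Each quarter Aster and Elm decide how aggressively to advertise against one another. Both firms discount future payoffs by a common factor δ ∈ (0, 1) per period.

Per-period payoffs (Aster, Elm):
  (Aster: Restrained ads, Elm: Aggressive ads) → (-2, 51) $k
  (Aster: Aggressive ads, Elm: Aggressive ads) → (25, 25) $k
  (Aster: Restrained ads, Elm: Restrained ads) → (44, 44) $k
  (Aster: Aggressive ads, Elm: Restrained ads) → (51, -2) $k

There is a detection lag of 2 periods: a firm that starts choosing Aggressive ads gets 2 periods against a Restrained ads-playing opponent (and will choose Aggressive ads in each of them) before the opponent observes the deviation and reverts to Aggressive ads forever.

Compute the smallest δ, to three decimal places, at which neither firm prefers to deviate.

0.519

A deviator earns 51 for 2 periods, then 25 forever; cooperating earns 44 forever. Multiplying the IC by (1−δ):
44 ≥ 51(1−δ^2) + 25δ^2, so 26·δ^2 ≥ 7 and δ^2 ≥ 7/26.
δ ≥ (7/26)^(1/2) ≈ 0.519.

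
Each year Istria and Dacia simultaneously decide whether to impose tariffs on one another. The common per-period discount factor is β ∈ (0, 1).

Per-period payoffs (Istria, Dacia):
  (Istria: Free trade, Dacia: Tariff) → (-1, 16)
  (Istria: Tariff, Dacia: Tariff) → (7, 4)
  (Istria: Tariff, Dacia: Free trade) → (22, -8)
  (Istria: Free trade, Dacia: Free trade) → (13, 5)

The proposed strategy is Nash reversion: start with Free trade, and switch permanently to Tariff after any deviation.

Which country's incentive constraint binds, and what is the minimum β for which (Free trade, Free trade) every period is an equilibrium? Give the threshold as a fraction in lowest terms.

Dacia; β ≥ 11/12

Istria: cooperation gives 13 each period; deviation gives 22 once then 7 forever.
  13/(1−β) ≥ 22 + 7β/(1−β) ⇒ β ≥ 9/15 = 3/5.
Dacia: cooperation gives 5 each period; deviation gives 16 once then 4 forever.
  β ≥ 11/12.
Both must hold, so the binding constraint is Dacia's: β ≥ 11/12.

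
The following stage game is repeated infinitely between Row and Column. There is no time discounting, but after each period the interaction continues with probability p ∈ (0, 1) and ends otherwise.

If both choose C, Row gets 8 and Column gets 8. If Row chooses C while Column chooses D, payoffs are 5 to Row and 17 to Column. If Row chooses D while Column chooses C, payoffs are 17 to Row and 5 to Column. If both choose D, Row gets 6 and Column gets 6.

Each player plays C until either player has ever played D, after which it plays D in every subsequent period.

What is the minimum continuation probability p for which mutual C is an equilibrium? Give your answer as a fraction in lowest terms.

9/11

With no time discounting, the continuation probability p plays the role of the discount factor.
Grim-trigger IC: 8/(1−p) ≥ 17 + 6p/(1−p) ⇒ p ≥ (17−8)/(17−6) = 9/11.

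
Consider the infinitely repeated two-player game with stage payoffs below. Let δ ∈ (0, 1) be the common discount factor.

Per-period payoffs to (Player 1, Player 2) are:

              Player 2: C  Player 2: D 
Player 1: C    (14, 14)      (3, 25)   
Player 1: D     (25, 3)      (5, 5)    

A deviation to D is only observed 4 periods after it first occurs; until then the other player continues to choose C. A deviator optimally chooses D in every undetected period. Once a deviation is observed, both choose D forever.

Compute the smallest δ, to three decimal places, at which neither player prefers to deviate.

A deviator earns 25 for 4 periods, then 5 forever; cooperating earns 14 forever. Multiplying the IC by (1−δ):
14 ≥ 25(1−δ^4) + 5δ^4, so 20·δ^4 ≥ 11 and δ^4 ≥ 11/20.
δ ≥ (11/20)^(1/4) ≈ 0.861.

0.861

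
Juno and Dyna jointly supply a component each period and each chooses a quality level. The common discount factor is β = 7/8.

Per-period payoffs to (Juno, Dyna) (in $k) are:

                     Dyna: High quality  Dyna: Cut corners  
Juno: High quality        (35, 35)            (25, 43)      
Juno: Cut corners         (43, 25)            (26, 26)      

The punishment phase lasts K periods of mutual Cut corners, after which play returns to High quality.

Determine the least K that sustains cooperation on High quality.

No profitable deviation requires (35−26)(β+…+β^K) ≥ 43−35, i.e. β+…+β^K ≥ 8/9 ≈ 0.8889.
With β = 7/8, the partial sums are K=1: 0.8750, K=2: 1.6406.
K = 2 is the first length at which the sum reaches 0.8889.

2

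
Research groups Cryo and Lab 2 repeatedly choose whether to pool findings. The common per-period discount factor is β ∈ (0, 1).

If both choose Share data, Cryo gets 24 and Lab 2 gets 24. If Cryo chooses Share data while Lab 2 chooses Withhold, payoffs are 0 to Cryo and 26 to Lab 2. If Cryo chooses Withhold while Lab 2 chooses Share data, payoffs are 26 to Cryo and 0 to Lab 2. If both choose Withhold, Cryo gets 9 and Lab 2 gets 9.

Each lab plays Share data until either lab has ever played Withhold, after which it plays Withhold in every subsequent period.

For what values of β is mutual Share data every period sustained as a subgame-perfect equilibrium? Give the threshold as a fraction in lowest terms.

2/17

24/(1−β) ≥ 26 + 9β/(1−β)
24 ≥ 26 − 17β
β ≥ 2/17.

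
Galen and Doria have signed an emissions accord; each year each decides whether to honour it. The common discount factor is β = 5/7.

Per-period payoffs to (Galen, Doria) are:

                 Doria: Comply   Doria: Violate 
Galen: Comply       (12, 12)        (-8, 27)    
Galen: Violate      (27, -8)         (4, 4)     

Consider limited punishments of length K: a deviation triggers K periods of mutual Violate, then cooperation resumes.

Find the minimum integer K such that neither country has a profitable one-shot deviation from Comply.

5

Need Σ_{k=1}^{K} β^k ≥ (27−12)/(12−4) = 1.8750 at β = 5/7.
At K = 4 the sum is 1.8492 < 1.8750; at K = 5 it is 2.0352 ≥ 1.8750.
So the minimum punishment length is K = 5.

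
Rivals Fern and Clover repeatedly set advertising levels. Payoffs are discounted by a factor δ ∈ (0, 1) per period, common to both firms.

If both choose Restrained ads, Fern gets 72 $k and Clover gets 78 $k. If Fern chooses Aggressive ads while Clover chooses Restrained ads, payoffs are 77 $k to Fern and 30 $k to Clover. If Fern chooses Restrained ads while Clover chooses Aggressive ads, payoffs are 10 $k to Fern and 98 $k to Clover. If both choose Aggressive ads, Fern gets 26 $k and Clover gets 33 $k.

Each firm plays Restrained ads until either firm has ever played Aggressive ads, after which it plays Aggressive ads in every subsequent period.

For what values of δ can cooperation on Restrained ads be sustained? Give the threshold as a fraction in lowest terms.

Fern's threshold: (77−72)/(77−26) = 5/51.
Clover's threshold: (98−78)/(98−33) = 4/13.
5/51 < 4/13, so Clover binds and δ* = 4/13.

4/13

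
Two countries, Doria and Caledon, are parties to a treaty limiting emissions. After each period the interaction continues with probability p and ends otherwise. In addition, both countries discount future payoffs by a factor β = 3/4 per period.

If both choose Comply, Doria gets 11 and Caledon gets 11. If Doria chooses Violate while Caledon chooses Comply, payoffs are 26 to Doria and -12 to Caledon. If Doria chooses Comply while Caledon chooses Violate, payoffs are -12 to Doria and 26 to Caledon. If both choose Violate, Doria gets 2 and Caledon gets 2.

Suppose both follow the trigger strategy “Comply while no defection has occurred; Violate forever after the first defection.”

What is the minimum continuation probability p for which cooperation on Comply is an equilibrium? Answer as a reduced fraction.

5/6

Expected continuation weight on next period's payoff is β·p = 3/4·p, which plays the role of the discount factor.
Cooperation requires 3/4·p ≥ (26−11)/(26−2) = 5/8, hence p ≥ 5/6.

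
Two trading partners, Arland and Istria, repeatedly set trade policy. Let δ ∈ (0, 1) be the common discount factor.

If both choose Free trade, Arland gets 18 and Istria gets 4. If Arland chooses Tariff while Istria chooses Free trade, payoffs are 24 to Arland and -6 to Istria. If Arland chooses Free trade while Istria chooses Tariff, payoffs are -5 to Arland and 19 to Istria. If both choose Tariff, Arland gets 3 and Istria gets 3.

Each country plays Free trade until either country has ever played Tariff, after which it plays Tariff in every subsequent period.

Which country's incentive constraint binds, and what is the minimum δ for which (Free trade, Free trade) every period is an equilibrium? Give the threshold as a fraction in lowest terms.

Istria; δ ≥ 15/16

Arland: cooperation gives 18 each period; deviation gives 24 once then 3 forever.
  18/(1−δ) ≥ 24 + 3δ/(1−δ) ⇒ δ ≥ 6/21 = 2/7.
Istria: cooperation gives 4 each period; deviation gives 19 once then 3 forever.
  δ ≥ 15/16.
Both must hold, so the binding constraint is Istria's: δ ≥ 15/16.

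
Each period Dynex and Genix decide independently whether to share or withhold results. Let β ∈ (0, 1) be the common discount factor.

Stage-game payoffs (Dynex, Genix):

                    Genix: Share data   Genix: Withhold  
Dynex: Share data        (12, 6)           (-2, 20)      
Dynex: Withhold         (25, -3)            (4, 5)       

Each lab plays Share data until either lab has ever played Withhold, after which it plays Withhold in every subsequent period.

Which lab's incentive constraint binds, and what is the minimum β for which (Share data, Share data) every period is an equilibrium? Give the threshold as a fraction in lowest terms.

Dynex's threshold: (25−12)/(25−4) = 13/21.
Genix's threshold: (20−6)/(20−5) = 14/15.
13/21 < 14/15, so Genix binds and β* = 14/15.

Genix; β ≥ 14/15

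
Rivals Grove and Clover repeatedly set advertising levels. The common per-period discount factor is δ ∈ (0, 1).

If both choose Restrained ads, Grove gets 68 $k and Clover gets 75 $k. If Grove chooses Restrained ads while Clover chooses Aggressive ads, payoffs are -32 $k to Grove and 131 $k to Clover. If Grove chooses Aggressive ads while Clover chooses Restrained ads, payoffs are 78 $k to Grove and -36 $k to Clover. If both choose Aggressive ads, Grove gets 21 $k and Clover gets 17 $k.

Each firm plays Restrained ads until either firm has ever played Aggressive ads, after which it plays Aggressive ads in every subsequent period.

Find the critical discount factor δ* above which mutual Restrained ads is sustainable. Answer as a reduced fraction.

For Grove: deviation gain 78−68 = 10, per-period punishment loss 68−21 = 47. IC gives δ ≥ 10/57.
For Clover: gain 56, loss 58 per period, so δ ≥ 56/114 = 28/57.
The tighter constraint is Clover's, so cooperation needs δ ≥ 28/57.

28/57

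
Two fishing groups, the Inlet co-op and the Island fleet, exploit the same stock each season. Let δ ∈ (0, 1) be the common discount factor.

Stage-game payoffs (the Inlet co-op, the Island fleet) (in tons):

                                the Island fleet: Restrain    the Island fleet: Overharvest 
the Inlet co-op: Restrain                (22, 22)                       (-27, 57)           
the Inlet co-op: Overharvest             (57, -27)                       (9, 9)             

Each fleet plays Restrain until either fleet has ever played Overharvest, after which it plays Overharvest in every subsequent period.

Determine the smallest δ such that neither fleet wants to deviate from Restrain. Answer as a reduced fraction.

22/(1−δ) ≥ 57 + 9δ/(1−δ)
22 ≥ 57 − 48δ
δ ≥ 35/48.

35/48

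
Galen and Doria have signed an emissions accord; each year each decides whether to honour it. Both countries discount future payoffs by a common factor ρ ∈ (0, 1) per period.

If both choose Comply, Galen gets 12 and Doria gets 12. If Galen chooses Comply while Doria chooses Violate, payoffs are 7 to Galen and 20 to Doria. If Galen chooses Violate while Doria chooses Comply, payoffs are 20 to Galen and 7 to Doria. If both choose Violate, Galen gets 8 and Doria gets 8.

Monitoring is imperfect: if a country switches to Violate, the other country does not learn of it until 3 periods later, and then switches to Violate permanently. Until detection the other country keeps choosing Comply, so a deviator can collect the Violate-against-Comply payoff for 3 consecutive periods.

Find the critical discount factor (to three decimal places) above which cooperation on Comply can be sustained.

0.874

The best deviation is to choose Violate for all 3 undetected periods, earning 20 each, then 8 forever once detected.
Deviation value: 20(1−ρ^3)/(1−ρ) + 8ρ^3/(1−ρ); cooperation value: 12/(1−ρ).
IC: 12 ≥ 20(1−ρ^3) + 8ρ^3 = 20 − 12ρ^3.
So ρ^3 ≥ 8/12 = 2/3, giving ρ ≥ (2/3)^(1/3) ≈ 0.874.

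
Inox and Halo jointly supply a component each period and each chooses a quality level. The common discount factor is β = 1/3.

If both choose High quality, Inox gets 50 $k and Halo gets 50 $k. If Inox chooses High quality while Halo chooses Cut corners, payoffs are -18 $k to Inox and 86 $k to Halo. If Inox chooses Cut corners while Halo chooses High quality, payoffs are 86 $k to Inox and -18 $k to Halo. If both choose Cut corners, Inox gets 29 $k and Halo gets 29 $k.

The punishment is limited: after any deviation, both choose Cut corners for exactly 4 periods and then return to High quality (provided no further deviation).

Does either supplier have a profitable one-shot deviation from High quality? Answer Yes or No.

Comparing payoff streams over the 5 periods until play realigns: cooperate → 50(1+β+…+β^4); deviate → 86 + 29(β+…+β^4).
Cooperation is sustained iff (50−29)(β+…+β^4) ≥ 86−50.
β+…+β^4 = 1/3·(1−(1/3)^4)/(1−1/3) = 0.4938, and (86−50)/(50−29) = 1.7143.
0.4938 < 1.7143, so cooperation is not sustainable.

Yes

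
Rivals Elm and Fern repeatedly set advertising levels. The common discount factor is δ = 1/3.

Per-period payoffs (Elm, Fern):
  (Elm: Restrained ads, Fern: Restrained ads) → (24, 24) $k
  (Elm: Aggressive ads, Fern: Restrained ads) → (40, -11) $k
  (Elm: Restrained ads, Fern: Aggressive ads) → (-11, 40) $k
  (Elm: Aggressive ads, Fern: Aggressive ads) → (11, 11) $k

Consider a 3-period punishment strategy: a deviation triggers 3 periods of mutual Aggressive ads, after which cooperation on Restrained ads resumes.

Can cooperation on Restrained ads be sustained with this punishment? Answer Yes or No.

No

A one-shot deviation gives 40 now, then 11 for 3 periods, then back to 24.
Gain from deviating: (40−24) today; loss: (24−11) in each of the next 3 periods.
No-deviation condition: (24−11)(δ+…+δ^3) ≥ 40−24, i.e. δ+…+δ^3 ≥ 16/13.
At δ = 1/3: δ+…+δ^3 = 0.4815 < 1.2308.
So cooperation is not sustainable.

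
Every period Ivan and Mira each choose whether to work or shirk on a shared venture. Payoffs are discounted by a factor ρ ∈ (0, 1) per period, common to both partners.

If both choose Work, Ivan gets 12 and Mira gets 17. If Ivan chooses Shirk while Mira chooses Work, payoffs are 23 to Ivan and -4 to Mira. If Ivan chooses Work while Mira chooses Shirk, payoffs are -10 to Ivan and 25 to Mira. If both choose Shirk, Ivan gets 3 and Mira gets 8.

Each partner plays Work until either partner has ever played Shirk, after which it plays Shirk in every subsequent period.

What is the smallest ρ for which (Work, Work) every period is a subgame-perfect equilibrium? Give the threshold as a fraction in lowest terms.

For Ivan: deviation gain 23−12 = 11, per-period punishment loss 12−3 = 9. IC gives ρ ≥ 11/20.
For Mira: gain 8, loss 9 per period, so ρ ≥ 8/17.
The tighter constraint is Ivan's, so cooperation needs ρ ≥ 11/20.

11/20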